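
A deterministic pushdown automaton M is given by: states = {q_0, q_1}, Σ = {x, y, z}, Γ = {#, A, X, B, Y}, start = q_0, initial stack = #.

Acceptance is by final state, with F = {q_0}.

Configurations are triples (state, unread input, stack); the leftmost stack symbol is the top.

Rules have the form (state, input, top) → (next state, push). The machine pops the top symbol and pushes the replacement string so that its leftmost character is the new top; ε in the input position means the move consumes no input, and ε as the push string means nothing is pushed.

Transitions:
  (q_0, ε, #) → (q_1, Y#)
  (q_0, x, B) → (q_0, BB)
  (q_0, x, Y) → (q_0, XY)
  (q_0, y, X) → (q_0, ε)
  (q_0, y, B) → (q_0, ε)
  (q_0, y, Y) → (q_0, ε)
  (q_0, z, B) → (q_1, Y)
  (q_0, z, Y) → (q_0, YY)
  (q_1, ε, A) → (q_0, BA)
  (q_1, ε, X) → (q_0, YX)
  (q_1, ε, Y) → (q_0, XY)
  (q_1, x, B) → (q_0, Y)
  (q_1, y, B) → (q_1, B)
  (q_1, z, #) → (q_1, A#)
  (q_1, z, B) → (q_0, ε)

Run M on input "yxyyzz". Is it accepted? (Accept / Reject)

Reject

(q_0, yxyyzz, #)
  ε-move, top #: go to q_1, push Y# → (q_1, yxyyzz, Y#)
  ε-move, top Y: go to q_0, push XY → (q_0, yxyyzz, XY#)
  read y, top X: go to q_0, push ε → (q_0, xyyzz, Y#)
  read x, top Y: go to q_0, push XY → (q_0, yyzz, XY#)
  read y, top X: go to q_0, push ε → (q_0, yzz, Y#)
  read y, top Y: go to q_0, push ε → (q_0, zz, #)
  ε-move, top #: go to q_1, push Y# → (q_1, zz, Y#)
  ε-move, top Y: go to q_0, push XY → (q_0, zz, XY#)
No transition applies at (q_0, zz, XY#); input not fully consumed.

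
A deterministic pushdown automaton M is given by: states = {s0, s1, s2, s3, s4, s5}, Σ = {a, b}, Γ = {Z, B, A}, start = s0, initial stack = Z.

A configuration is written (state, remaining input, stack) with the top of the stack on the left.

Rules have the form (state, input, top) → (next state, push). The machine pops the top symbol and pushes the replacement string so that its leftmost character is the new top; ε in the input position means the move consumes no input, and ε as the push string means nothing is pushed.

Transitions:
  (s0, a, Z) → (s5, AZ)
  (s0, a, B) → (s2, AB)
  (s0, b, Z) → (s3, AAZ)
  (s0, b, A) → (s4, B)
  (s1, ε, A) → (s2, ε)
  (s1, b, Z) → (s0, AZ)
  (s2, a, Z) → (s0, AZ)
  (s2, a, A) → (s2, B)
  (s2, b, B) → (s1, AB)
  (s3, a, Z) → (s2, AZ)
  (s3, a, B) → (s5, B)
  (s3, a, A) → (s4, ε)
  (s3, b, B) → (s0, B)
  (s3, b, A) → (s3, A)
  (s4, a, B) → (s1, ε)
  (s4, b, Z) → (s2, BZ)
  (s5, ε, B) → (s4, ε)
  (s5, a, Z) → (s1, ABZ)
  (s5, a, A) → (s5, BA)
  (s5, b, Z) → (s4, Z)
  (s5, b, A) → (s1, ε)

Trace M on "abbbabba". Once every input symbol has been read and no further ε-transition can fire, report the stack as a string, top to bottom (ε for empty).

Z

(s0, abbbabba, Z)
  read a, top Z: go to s5, push AZ → (s5, bbbabba, AZ)
  read b, top A: go to s1, push ε → (s1, bbabba, Z)
  read b, top Z: go to s0, push AZ → (s0, babba, AZ)
  read b, top A: go to s4, push B → (s4, abba, BZ)
  read a, top B: go to s1, push ε → (s1, bba, Z)
  read b, top Z: go to s0, push AZ → (s0, ba, AZ)
  read b, top A: go to s4, push B → (s4, a, BZ)
  read a, top B: go to s1, push ε → (s1, ε, Z)
All input consumed in state s1 with stack Z.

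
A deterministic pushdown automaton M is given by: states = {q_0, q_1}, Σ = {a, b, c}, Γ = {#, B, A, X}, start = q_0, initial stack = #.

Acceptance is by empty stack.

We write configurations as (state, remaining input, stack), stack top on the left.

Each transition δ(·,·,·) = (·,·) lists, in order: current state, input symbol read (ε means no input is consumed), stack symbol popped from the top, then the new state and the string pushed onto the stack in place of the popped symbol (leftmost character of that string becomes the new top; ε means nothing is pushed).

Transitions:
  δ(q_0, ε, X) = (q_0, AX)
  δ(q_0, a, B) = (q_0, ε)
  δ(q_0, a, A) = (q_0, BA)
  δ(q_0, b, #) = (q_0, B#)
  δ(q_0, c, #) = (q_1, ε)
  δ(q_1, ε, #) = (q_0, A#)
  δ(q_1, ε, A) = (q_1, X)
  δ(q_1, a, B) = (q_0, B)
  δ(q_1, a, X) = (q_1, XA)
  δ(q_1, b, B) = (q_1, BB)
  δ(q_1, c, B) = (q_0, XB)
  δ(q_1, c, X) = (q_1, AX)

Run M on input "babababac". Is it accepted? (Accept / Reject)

(q_0, babababac, #)
  read b, top #: go to q_0, push B# → (q_0, abababac, B#)
  read a, top B: go to q_0, push ε → (q_0, bababac, #)
  read b, top #: go to q_0, push B# → (q_0, ababac, B#)
  read a, top B: go to q_0, push ε → (q_0, babac, #)
  read b, top #: go to q_0, push B# → (q_0, abac, B#)
  read a, top B: go to q_0, push ε → (q_0, bac, #)
  read b, top #: go to q_0, push B# → (q_0, ac, B#)
  read a, top B: go to q_0, push ε → (q_0, c, #)
  read c, top #: go to q_1, push ε → (q_1, ε, ε)
All input consumed and the stack is empty.

Accept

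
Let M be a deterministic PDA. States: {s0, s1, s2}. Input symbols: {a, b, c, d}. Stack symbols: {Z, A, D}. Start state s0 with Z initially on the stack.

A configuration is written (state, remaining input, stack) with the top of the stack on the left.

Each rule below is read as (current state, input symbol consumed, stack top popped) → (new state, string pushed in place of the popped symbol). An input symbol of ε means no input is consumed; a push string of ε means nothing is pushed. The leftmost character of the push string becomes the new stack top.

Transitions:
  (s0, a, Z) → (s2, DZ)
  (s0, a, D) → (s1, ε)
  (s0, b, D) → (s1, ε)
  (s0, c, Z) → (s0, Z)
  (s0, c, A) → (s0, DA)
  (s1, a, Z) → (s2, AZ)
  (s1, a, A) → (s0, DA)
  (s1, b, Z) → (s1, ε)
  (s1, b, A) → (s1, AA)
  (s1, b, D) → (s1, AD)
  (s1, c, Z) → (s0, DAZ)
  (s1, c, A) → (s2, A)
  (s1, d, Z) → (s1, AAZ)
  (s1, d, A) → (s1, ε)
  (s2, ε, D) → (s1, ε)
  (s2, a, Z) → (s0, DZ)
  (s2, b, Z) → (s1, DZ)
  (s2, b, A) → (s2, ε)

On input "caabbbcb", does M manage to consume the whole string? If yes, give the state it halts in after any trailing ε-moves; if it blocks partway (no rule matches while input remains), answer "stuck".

s1

(s0, caabbbcb, Z) ⊢ (s0, aabbbcb, Z) ⊢ (s2, abbbcb, DZ) ⊢ (s1, abbbcb, Z) ⊢ (s2, bbbcb, AZ) ⊢ (s2, bbcb, Z) ⊢ (s1, bcb, DZ) ⊢ (s1, cb, ADZ) ⊢ (s2, b, ADZ) ⊢ (s2, ε, DZ) ⊢ (s1, ε, Z)
All input consumed; M is in state s1.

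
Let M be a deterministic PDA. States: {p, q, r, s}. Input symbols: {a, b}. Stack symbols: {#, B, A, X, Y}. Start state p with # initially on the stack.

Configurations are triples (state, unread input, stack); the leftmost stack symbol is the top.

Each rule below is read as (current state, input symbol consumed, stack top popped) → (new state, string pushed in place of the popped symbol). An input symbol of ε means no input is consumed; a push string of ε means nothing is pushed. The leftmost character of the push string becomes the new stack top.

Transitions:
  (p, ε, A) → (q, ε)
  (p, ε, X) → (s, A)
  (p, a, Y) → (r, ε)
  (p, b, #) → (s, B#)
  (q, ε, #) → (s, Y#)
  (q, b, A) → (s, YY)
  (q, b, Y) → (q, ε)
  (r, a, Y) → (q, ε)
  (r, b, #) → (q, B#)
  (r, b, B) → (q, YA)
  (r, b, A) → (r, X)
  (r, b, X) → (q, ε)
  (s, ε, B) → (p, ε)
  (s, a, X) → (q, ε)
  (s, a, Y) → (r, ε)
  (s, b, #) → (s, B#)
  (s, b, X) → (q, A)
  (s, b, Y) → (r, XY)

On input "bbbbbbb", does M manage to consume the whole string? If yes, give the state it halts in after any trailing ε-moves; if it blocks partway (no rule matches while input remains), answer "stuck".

p

(p, bbbbbbb, #)
  read b, top #: go to s, push B# → (s, bbbbbb, B#)
  ε-move, top B: go to p, push ε → (p, bbbbbb, #)
  read b, top #: go to s, push B# → (s, bbbbb, B#)
  ε-move, top B: go to p, push ε → (p, bbbbb, #)
  read b, top #: go to s, push B# → (s, bbbb, B#)
  ε-move, top B: go to p, push ε → (p, bbbb, #)
  read b, top #: go to s, push B# → (s, bbb, B#)
  ε-move, top B: go to p, push ε → (p, bbb, #)
  read b, top #: go to s, push B# → (s, bb, B#)
  ε-move, top B: go to p, push ε → (p, bb, #)
  read b, top #: go to s, push B# → (s, b, B#)
  ε-move, top B: go to p, push ε → (p, b, #)
  read b, top #: go to s, push B# → (s, ε, B#)
  ε-move, top B: go to p, push ε → (p, ε, #)
All input consumed; M is in state p.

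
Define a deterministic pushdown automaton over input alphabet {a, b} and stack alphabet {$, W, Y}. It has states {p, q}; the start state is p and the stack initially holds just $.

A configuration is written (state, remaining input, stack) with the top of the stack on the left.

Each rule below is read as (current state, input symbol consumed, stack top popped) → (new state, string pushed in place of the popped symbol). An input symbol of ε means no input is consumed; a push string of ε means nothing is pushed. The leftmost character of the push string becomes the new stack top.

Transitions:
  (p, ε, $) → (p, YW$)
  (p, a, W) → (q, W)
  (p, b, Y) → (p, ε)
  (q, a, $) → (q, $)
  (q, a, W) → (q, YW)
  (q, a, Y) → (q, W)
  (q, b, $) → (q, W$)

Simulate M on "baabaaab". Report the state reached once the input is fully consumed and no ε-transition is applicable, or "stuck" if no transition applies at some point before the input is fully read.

stuck

(p, baabaaab, $)
  ε-move, top $: go to p, push YW$ → (p, baabaaab, YW$)
  read b, top Y: go to p, push ε → (p, aabaaab, W$)
  read a, top W: go to q, push W → (q, abaaab, W$)
  read a, top W: go to q, push YW → (q, baaab, YW$)
No transition for (q, b, top Y); M blocks with input baaab remaining.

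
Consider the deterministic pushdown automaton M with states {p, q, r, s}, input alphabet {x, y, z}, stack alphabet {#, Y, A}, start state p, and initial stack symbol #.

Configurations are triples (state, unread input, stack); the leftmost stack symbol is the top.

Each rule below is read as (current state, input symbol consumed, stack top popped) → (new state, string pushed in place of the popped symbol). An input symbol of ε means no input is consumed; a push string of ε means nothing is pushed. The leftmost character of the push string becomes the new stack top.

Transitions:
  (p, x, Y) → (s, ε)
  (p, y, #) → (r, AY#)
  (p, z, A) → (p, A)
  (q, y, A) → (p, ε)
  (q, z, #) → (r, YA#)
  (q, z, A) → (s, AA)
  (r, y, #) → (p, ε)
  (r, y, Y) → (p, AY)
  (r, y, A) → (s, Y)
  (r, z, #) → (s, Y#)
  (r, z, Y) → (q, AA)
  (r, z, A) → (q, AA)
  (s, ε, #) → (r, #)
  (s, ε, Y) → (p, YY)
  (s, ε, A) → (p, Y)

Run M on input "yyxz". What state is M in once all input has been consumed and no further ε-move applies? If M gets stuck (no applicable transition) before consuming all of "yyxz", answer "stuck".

(p, yyxz, #) ⊢ (r, yxz, AY#) ⊢ (s, xz, YY#) ⊢ (p, xz, YYY#) ⊢ (s, z, YY#) ⊢ (p, z, YYY#)
No transition for (p, z, top Y); M blocks with input z remaining.

stuck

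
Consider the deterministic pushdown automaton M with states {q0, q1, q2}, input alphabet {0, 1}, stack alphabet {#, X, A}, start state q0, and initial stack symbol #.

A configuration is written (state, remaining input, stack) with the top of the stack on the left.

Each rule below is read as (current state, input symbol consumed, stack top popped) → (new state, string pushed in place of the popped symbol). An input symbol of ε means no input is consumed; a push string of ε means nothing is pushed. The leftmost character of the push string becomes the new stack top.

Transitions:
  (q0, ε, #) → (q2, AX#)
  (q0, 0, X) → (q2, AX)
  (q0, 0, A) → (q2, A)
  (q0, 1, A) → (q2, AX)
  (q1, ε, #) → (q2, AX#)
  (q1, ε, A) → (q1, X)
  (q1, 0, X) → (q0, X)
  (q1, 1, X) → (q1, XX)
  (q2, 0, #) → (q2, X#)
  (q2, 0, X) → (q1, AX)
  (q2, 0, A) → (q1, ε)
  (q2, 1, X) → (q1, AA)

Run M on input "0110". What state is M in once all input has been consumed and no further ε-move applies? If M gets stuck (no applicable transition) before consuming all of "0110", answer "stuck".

(q0, 0110, #) ⊢ (q2, 0110, AX#) ⊢ (q1, 110, X#) ⊢ (q1, 10, XX#) ⊢ (q1, 0, XXX#) ⊢ (q0, ε, XXX#)
All input consumed; M is in state q0.

q0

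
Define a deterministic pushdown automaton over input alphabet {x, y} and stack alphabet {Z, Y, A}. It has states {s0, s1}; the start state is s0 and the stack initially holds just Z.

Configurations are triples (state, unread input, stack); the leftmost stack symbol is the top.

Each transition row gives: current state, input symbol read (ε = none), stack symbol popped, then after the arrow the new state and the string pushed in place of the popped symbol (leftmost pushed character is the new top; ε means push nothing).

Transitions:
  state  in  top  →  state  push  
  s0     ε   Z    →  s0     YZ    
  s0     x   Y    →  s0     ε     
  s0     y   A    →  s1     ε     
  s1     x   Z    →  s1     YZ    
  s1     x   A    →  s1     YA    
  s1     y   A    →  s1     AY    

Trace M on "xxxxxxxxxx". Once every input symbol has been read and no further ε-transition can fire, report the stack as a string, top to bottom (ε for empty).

(s0, xxxxxxxxxx, Z) ⊢ (s0, xxxxxxxxxx, YZ) ⊢ (s0, xxxxxxxxx, Z) ⊢ (s0, xxxxxxxxx, YZ) ⊢ (s0, xxxxxxxx, Z) ⊢ (s0, xxxxxxxx, YZ) ⊢ (s0, xxxxxxx, Z) ⊢ (s0, xxxxxxx, YZ) ⊢ (s0, xxxxxx, Z) ⊢ (s0, xxxxxx, YZ) ⊢ (s0, xxxxx, Z) ⊢ (s0, xxxxx, YZ) ⊢ (s0, xxxx, Z) ⊢ (s0, xxxx, YZ) ⊢ (s0, xxx, Z) ⊢ (s0, xxx, YZ) ⊢ (s0, xx, Z) ⊢ (s0, xx, YZ) ⊢ (s0, x, Z) ⊢ (s0, x, YZ) ⊢ (s0, ε, Z) ⊢ (s0, ε, YZ)
All input consumed in state s0 with stack YZ.

YZ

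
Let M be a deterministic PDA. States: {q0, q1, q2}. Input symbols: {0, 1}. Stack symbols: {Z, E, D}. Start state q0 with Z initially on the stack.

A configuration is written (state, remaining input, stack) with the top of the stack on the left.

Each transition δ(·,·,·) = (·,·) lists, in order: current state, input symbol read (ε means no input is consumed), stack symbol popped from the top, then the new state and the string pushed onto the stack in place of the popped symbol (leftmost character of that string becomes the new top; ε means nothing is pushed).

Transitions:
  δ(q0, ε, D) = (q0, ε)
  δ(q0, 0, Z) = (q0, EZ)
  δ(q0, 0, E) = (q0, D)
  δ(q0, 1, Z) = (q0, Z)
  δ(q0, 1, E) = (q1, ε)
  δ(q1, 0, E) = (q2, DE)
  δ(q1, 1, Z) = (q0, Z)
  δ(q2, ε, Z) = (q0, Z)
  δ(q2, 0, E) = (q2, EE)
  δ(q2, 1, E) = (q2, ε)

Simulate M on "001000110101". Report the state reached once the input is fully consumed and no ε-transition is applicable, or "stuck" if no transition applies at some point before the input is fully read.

(q0, 001000110101, Z)
  read 0, top Z: go to q0, push EZ → (q0, 01000110101, EZ)
  read 0, top E: go to q0, push D → (q0, 1000110101, DZ)
  ε-move, top D: go to q0, push ε → (q0, 1000110101, Z)
  read 1, top Z: go to q0, push Z → (q0, 000110101, Z)
  read 0, top Z: go to q0, push EZ → (q0, 00110101, EZ)
  read 0, top E: go to q0, push D → (q0, 0110101, DZ)
  ε-move, top D: go to q0, push ε → (q0, 0110101, Z)
  read 0, top Z: go to q0, push EZ → (q0, 110101, EZ)
  read 1, top E: go to q1, push ε → (q1, 10101, Z)
  read 1, top Z: go to q0, push Z → (q0, 0101, Z)
  read 0, top Z: go to q0, push EZ → (q0, 101, EZ)
  read 1, top E: go to q1, push ε → (q1, 01, Z)
No transition for (q1, 0, top Z); M blocks with input 01 remaining.

stuck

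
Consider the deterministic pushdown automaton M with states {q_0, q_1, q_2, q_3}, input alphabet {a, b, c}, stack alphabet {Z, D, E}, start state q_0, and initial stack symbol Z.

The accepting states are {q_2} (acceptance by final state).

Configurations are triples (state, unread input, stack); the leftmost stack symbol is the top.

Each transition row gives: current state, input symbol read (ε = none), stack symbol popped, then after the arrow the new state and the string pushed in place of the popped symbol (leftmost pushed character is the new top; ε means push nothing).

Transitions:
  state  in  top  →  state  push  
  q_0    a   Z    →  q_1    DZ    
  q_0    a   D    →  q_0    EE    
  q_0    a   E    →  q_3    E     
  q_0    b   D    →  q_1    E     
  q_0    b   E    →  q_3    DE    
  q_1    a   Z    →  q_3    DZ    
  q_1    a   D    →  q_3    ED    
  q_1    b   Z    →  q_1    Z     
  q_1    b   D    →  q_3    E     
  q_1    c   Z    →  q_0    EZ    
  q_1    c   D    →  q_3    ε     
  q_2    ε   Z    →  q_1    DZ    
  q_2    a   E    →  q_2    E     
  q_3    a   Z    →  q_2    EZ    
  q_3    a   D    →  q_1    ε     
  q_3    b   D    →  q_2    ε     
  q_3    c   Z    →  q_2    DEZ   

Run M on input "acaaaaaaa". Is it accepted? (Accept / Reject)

Accept

(q_0, acaaaaaaa, Z)
  read a, top Z: go to q_1, push DZ → (q_1, caaaaaaa, DZ)
  read c, top D: go to q_3, push ε → (q_3, aaaaaaa, Z)
  read a, top Z: go to q_2, push EZ → (q_2, aaaaaa, EZ)
  read a, top E: go to q_2, push E → (q_2, aaaaa, EZ)
  read a, top E: go to q_2, push E → (q_2, aaaa, EZ)
  read a, top E: go to q_2, push E → (q_2, aaa, EZ)
  read a, top E: go to q_2, push E → (q_2, aa, EZ)
  read a, top E: go to q_2, push E → (q_2, a, EZ)
  read a, top E: go to q_2, push E → (q_2, ε, EZ)
All input consumed; state q_2 ∈ F.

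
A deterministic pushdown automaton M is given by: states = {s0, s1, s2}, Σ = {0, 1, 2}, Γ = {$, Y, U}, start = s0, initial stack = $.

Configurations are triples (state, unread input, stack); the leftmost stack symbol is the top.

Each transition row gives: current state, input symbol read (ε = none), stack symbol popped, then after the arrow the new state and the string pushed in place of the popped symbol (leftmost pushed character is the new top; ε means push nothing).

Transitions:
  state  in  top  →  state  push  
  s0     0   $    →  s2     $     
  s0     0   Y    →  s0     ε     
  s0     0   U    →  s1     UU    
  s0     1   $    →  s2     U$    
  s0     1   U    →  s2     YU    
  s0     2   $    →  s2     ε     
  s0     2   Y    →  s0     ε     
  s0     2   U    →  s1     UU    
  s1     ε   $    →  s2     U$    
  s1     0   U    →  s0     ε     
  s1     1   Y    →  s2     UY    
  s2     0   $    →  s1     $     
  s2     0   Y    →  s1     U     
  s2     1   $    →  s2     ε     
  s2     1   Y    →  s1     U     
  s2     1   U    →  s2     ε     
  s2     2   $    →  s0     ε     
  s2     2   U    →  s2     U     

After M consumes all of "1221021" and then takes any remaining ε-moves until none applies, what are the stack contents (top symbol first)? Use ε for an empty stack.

(s0, 1221021, $) ⊢ (s2, 221021, U$) ⊢ (s2, 21021, U$) ⊢ (s2, 1021, U$) ⊢ (s2, 021, $) ⊢ (s1, 21, $) ⊢ (s2, 21, U$) ⊢ (s2, 1, U$) ⊢ (s2, ε, $)
All input consumed in state s2 with stack $.

$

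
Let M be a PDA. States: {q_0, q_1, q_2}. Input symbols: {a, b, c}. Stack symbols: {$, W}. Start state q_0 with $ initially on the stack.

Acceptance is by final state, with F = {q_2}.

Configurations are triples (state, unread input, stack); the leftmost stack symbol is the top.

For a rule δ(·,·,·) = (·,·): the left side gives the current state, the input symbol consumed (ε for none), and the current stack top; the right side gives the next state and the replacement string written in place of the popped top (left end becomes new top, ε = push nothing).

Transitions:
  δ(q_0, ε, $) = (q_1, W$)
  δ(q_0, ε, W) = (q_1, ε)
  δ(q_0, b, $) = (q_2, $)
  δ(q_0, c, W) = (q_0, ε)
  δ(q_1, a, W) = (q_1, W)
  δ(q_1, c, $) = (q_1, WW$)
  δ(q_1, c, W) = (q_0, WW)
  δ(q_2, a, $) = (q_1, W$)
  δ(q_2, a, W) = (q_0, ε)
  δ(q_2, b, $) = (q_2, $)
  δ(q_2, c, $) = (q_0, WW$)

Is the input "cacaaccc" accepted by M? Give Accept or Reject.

Reject

No computation consumes all input and reaches a final state.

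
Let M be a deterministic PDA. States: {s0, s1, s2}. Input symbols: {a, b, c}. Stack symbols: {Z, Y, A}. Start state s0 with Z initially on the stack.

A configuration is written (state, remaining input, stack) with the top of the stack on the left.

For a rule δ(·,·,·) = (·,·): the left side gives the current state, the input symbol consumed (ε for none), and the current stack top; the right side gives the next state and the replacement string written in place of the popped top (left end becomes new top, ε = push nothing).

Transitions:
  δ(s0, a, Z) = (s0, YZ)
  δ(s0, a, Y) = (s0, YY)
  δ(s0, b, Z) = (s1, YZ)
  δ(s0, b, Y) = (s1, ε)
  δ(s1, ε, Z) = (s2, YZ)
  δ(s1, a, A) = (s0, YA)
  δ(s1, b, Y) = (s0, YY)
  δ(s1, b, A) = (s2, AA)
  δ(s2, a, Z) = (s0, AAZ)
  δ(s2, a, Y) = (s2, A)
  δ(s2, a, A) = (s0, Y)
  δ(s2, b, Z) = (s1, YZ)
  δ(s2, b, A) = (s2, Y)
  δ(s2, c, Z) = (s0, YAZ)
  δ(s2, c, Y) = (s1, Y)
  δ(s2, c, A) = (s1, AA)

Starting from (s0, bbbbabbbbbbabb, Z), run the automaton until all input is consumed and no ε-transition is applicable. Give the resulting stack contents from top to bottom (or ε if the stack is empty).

YYYYZ

(s0, bbbbabbbbbbabb, Z)
  read b, top Z: go to s1, push YZ → (s1, bbbabbbbbbabb, YZ)
  read b, top Y: go to s0, push YY → (s0, bbabbbbbbabb, YYZ)
  read b, top Y: go to s1, push ε → (s1, babbbbbbabb, YZ)
  read b, top Y: go to s0, push YY → (s0, abbbbbbabb, YYZ)
  read a, top Y: go to s0, push YY → (s0, bbbbbbabb, YYYZ)
  read b, top Y: go to s1, push ε → (s1, bbbbbabb, YYZ)
  read b, top Y: go to s0, push YY → (s0, bbbbabb, YYYZ)
  read b, top Y: go to s1, push ε → (s1, bbbabb, YYZ)
  read b, top Y: go to s0, push YY → (s0, bbabb, YYYZ)
  read b, top Y: go to s1, push ε → (s1, babb, YYZ)
  read b, top Y: go to s0, push YY → (s0, abb, YYYZ)
  read a, top Y: go to s0, push YY → (s0, bb, YYYYZ)
  read b, top Y: go to s1, push ε → (s1, b, YYYZ)
  read b, top Y: go to s0, push YY → (s0, ε, YYYYZ)
All input consumed in state s0 with stack YYYYZ.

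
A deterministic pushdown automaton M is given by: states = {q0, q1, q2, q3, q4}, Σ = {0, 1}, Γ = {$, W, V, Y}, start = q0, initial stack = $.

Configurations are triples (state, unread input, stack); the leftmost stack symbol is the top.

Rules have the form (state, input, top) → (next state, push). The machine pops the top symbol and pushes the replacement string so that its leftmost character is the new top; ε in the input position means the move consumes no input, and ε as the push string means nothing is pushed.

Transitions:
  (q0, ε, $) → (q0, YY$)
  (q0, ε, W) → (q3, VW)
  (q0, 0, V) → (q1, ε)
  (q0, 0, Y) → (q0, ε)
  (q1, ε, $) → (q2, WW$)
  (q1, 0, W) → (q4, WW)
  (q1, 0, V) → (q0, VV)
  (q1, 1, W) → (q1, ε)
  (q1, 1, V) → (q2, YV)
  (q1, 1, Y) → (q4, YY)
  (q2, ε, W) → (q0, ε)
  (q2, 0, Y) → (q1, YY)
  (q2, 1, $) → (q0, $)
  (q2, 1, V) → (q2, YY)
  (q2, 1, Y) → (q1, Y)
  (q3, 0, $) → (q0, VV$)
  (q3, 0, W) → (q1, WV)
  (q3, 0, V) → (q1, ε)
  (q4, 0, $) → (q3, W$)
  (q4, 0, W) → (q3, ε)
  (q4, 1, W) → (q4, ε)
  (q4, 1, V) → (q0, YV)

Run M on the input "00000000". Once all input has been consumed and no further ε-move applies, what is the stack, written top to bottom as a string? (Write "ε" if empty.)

YY$

(q0, 00000000, $)
  ε-move, top $: go to q0, push YY$ → (q0, 00000000, YY$)
  read 0, top Y: go to q0, push ε → (q0, 0000000, Y$)
  read 0, top Y: go to q0, push ε → (q0, 000000, $)
  ε-move, top $: go to q0, push YY$ → (q0, 000000, YY$)
  read 0, top Y: go to q0, push ε → (q0, 00000, Y$)
  read 0, top Y: go to q0, push ε → (q0, 0000, $)
  ε-move, top $: go to q0, push YY$ → (q0, 0000, YY$)
  read 0, top Y: go to q0, push ε → (q0, 000, Y$)
  read 0, top Y: go to q0, push ε → (q0, 00, $)
  ε-move, top $: go to q0, push YY$ → (q0, 00, YY$)
  read 0, top Y: go to q0, push ε → (q0, 0, Y$)
  read 0, top Y: go to q0, push ε → (q0, ε, $)
  ε-move, top $: go to q0, push YY$ → (q0, ε, YY$)
All input consumed in state q0 with stack YY$.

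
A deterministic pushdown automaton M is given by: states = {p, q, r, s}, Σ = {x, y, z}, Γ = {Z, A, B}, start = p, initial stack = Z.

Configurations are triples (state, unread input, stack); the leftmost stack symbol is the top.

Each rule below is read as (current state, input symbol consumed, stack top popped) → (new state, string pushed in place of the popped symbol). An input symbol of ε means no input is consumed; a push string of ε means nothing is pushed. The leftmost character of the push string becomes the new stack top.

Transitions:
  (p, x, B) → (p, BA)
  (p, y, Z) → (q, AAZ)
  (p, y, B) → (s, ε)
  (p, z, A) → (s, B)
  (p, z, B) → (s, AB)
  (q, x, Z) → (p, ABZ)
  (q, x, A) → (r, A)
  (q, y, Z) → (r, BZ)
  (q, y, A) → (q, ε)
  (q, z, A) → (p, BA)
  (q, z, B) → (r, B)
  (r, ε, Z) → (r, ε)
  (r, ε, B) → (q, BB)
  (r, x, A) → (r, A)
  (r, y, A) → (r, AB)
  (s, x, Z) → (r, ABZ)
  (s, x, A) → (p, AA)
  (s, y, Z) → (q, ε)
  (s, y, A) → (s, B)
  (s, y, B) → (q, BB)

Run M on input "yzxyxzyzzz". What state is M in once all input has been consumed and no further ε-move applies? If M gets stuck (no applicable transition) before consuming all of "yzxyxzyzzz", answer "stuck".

(p, yzxyxzyzzz, Z)
  read y, top Z: go to q, push AAZ → (q, zxyxzyzzz, AAZ)
  read z, top A: go to p, push BA → (p, xyxzyzzz, BAAZ)
  read x, top B: go to p, push BA → (p, yxzyzzz, BAAAZ)
  read y, top B: go to s, push ε → (s, xzyzzz, AAAZ)
  read x, top A: go to p, push AA → (p, zyzzz, AAAAZ)
  read z, top A: go to s, push B → (s, yzzz, BAAAZ)
  read y, top B: go to q, push BB → (q, zzz, BBAAAZ)
  read z, top B: go to r, push B → (r, zz, BBAAAZ)
  ε-move, top B: go to q, push BB → (q, zz, BBBAAAZ)
  read z, top B: go to r, push B → (r, z, BBBAAAZ)
  ε-move, top B: go to q, push BB → (q, z, BBBBAAAZ)
  read z, top B: go to r, push B → (r, ε, BBBBAAAZ)
  ε-move, top B: go to q, push BB → (q, ε, BBBBBAAAZ)
All input consumed; M is in state q.

q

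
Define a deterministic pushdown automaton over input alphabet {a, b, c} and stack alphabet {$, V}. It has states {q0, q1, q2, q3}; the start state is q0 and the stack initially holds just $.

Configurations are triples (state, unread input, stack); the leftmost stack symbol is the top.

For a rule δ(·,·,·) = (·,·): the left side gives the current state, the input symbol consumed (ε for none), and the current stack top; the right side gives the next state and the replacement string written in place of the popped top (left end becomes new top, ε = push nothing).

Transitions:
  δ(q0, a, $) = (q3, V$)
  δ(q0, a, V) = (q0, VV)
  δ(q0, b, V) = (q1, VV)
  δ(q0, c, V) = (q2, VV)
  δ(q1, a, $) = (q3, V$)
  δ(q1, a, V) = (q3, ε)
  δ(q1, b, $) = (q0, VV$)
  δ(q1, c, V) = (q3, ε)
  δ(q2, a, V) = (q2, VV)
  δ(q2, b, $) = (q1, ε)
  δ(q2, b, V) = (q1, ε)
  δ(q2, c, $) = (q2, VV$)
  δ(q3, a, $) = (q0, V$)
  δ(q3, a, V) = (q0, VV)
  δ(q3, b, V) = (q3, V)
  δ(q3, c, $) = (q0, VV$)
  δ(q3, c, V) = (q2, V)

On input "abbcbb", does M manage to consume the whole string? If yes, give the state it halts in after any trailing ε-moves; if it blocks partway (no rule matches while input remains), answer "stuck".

(q0, abbcbb, $)
  read a, top $: go to q3, push V$ → (q3, bbcbb, V$)
  read b, top V: go to q3, push V → (q3, bcbb, V$)
  read b, top V: go to q3, push V → (q3, cbb, V$)
  read c, top V: go to q2, push V → (q2, bb, V$)
  read b, top V: go to q1, push ε → (q1, b, $)
  read b, top $: go to q0, push VV$ → (q0, ε, VV$)
All input consumed; M is in state q0.

q0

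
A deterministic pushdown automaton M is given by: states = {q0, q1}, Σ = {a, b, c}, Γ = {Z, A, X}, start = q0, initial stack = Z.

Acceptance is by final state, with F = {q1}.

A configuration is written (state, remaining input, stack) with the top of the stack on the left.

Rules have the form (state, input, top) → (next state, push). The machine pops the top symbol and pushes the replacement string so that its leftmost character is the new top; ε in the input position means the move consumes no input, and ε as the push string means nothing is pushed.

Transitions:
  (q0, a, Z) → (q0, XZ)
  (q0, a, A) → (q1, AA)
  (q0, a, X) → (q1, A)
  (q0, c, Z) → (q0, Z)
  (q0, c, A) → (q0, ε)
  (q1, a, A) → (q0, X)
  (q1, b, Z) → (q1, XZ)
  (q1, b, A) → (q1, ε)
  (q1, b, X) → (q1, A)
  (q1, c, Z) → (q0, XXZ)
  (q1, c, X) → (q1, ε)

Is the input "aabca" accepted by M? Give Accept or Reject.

(q0, aabca, Z) ⊢ (q0, abca, XZ) ⊢ (q1, bca, AZ) ⊢ (q1, ca, Z) ⊢ (q0, a, XXZ) ⊢ (q1, ε, AXZ)
All input consumed; state q1 ∈ F.

Accept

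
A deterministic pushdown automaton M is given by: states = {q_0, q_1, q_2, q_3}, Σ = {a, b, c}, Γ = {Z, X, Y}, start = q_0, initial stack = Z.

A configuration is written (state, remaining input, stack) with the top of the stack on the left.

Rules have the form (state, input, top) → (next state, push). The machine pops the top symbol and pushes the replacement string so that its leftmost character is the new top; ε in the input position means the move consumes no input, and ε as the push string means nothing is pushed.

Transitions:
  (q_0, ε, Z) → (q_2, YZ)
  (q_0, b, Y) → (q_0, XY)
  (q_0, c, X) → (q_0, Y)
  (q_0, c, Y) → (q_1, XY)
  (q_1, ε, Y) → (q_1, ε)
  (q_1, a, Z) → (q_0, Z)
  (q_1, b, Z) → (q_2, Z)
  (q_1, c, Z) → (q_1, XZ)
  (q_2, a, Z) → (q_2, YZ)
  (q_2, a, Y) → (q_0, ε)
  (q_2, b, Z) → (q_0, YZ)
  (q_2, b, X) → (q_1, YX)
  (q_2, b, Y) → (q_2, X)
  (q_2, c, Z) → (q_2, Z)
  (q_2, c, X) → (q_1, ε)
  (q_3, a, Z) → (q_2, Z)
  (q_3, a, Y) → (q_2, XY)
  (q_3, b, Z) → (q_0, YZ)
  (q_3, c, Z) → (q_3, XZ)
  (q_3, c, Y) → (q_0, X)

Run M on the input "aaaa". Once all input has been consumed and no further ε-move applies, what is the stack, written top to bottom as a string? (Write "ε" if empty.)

(q_0, aaaa, Z)
  ε-move, top Z: go to q_2, push YZ → (q_2, aaaa, YZ)
  read a, top Y: go to q_0, push ε → (q_0, aaa, Z)
  ε-move, top Z: go to q_2, push YZ → (q_2, aaa, YZ)
  read a, top Y: go to q_0, push ε → (q_0, aa, Z)
  ε-move, top Z: go to q_2, push YZ → (q_2, aa, YZ)
  read a, top Y: go to q_0, push ε → (q_0, a, Z)
  ε-move, top Z: go to q_2, push YZ → (q_2, a, YZ)
  read a, top Y: go to q_0, push ε → (q_0, ε, Z)
  ε-move, top Z: go to q_2, push YZ → (q_2, ε, YZ)
All input consumed in state q_2 with stack YZ.

YZ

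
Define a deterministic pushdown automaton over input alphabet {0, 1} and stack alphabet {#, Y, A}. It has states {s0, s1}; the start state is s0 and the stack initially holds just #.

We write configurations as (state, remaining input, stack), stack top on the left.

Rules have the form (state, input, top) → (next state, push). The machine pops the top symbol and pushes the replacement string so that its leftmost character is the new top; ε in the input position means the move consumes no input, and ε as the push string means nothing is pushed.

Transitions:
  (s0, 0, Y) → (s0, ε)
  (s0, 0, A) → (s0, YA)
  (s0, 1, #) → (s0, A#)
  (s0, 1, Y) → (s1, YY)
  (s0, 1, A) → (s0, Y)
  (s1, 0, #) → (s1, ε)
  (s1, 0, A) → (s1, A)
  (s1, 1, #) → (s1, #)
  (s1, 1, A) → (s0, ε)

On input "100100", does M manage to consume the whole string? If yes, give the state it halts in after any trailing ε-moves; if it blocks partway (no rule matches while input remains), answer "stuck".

(s0, 100100, #)
  read 1, top #: go to s0, push A# → (s0, 00100, A#)
  read 0, top A: go to s0, push YA → (s0, 0100, YA#)
  read 0, top Y: go to s0, push ε → (s0, 100, A#)
  read 1, top A: go to s0, push Y → (s0, 00, Y#)
  read 0, top Y: go to s0, push ε → (s0, 0, #)
No transition for (s0, 0, top #); M blocks with input 0 remaining.

stuck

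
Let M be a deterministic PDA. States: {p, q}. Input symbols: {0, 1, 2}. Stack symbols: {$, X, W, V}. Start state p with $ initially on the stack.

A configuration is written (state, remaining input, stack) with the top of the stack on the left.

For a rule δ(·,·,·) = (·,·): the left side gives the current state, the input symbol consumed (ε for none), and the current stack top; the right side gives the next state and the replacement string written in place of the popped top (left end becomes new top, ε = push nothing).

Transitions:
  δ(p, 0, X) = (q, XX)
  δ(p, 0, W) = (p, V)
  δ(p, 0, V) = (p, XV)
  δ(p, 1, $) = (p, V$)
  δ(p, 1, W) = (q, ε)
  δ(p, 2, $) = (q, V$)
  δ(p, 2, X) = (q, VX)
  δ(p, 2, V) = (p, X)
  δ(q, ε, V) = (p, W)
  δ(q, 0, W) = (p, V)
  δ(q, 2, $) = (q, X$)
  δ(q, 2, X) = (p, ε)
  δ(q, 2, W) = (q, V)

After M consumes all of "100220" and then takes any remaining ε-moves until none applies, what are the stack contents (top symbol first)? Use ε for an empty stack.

VXV$

(p, 100220, $)
  read 1, top $: go to p, push V$ → (p, 00220, V$)
  read 0, top V: go to p, push XV → (p, 0220, XV$)
  read 0, top X: go to q, push XX → (q, 220, XXV$)
  read 2, top X: go to p, push ε → (p, 20, XV$)
  read 2, top X: go to q, push VX → (q, 0, VXV$)
  ε-move, top V: go to p, push W → (p, 0, WXV$)
  read 0, top W: go to p, push V → (p, ε, VXV$)
All input consumed in state p with stack VXV$.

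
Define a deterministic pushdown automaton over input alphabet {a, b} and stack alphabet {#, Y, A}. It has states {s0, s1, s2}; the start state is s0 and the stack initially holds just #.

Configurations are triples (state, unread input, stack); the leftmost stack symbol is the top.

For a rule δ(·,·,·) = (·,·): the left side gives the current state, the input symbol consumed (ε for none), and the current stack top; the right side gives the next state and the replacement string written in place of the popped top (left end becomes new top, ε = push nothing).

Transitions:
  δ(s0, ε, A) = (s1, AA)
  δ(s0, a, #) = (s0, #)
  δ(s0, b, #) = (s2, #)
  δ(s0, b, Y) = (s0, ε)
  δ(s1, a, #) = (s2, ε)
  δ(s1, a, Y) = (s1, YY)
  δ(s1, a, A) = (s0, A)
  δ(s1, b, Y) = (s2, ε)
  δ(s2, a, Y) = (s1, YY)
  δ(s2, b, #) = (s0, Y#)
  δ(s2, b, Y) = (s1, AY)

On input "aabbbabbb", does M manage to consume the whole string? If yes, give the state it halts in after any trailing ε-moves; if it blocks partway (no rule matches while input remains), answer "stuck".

s0

(s0, aabbbabbb, #) ⊢ (s0, abbbabbb, #) ⊢ (s0, bbbabbb, #) ⊢ (s2, bbabbb, #) ⊢ (s0, babbb, Y#) ⊢ (s0, abbb, #) ⊢ (s0, bbb, #) ⊢ (s2, bb, #) ⊢ (s0, b, Y#) ⊢ (s0, ε, #)
All input consumed; M is in state s0.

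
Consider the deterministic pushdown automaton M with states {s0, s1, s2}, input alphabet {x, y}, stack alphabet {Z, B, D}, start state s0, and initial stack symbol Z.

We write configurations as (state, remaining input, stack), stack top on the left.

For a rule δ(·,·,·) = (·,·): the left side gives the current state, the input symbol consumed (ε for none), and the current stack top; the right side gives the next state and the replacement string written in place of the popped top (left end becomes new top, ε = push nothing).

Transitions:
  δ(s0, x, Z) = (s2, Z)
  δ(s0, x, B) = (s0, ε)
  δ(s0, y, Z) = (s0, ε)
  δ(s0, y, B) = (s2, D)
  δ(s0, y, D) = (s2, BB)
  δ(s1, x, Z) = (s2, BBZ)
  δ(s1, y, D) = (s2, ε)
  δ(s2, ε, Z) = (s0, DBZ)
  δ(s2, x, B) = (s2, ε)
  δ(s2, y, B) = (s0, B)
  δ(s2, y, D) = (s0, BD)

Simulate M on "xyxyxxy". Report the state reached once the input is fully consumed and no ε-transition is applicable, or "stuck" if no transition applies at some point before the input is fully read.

s0

(s0, xyxyxxy, Z)
  read x, top Z: go to s2, push Z → (s2, yxyxxy, Z)
  ε-move, top Z: go to s0, push DBZ → (s0, yxyxxy, DBZ)
  read y, top D: go to s2, push BB → (s2, xyxxy, BBBZ)
  read x, top B: go to s2, push ε → (s2, yxxy, BBZ)
  read y, top B: go to s0, push B → (s0, xxy, BBZ)
  read x, top B: go to s0, push ε → (s0, xy, BZ)
  read x, top B: go to s0, push ε → (s0, y, Z)
  read y, top Z: go to s0, push ε → (s0, ε, ε)
All input consumed; M is in state s0.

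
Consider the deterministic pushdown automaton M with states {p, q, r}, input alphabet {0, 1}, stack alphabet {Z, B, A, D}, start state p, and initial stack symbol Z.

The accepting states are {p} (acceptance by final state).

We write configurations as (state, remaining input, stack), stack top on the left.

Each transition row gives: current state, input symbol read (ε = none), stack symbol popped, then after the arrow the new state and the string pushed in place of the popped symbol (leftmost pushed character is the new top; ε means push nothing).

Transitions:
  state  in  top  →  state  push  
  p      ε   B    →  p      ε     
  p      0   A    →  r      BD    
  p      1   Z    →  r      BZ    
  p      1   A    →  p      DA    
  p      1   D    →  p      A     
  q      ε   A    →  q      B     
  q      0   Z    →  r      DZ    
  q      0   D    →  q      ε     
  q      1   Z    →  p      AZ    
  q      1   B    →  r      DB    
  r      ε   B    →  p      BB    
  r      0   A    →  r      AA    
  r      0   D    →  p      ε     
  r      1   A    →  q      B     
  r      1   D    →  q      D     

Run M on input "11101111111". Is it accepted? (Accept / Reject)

(p, 11101111111, Z)
  read 1, top Z: go to r, push BZ → (r, 1101111111, BZ)
  ε-move, top B: go to p, push BB → (p, 1101111111, BBZ)
  ε-move, top B: go to p, push ε → (p, 1101111111, BZ)
  ε-move, top B: go to p, push ε → (p, 1101111111, Z)
  read 1, top Z: go to r, push BZ → (r, 101111111, BZ)
  ε-move, top B: go to p, push BB → (p, 101111111, BBZ)
  ε-move, top B: go to p, push ε → (p, 101111111, BZ)
  ε-move, top B: go to p, push ε → (p, 101111111, Z)
  read 1, top Z: go to r, push BZ → (r, 01111111, BZ)
  ε-move, top B: go to p, push BB → (p, 01111111, BBZ)
  ε-move, top B: go to p, push ε → (p, 01111111, BZ)
  ε-move, top B: go to p, push ε → (p, 01111111, Z)
No transition applies at (p, 01111111, Z); input not fully consumed.

Reject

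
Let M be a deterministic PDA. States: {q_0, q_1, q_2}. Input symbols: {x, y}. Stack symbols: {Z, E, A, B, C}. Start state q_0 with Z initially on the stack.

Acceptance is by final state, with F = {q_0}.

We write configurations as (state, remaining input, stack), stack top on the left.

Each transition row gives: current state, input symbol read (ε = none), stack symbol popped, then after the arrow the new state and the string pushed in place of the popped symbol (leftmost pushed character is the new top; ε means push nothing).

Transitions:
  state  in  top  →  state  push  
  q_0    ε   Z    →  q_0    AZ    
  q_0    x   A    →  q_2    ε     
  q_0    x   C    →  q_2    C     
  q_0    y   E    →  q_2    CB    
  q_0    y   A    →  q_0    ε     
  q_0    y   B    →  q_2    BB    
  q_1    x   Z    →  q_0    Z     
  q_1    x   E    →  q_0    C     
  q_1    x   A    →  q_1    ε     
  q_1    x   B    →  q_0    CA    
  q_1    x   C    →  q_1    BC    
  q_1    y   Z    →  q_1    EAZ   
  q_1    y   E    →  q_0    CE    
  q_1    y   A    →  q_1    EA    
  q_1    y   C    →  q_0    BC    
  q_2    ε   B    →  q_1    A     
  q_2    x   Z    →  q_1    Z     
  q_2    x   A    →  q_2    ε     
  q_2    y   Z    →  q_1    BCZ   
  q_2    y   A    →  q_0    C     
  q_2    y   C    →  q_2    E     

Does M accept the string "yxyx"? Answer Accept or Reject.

(q_0, yxyx, Z) ⊢ (q_0, yxyx, AZ) ⊢ (q_0, xyx, Z) ⊢ (q_0, xyx, AZ) ⊢ (q_2, yx, Z) ⊢ (q_1, x, BCZ) ⊢ (q_0, ε, CACZ)
All input consumed; state q_0 ∈ F.

Accept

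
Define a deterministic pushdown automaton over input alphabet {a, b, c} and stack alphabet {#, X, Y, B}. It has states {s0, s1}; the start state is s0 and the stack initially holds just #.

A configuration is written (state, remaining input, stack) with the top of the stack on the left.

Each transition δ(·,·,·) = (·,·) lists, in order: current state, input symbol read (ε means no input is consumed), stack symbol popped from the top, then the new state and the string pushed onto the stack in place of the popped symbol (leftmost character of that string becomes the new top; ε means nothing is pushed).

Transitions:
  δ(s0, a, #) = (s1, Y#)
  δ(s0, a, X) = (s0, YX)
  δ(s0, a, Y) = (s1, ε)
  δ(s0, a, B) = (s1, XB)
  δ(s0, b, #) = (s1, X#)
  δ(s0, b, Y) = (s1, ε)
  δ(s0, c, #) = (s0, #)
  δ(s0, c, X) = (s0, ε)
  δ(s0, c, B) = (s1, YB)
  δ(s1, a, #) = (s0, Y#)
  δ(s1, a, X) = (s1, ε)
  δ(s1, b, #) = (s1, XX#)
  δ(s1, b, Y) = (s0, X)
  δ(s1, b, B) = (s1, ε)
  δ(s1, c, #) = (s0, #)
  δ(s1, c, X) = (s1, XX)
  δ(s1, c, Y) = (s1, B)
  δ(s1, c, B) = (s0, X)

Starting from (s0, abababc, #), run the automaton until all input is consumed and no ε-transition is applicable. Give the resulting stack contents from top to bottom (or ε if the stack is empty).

(s0, abababc, #) ⊢ (s1, bababc, Y#) ⊢ (s0, ababc, X#) ⊢ (s0, babc, YX#) ⊢ (s1, abc, X#) ⊢ (s1, bc, #) ⊢ (s1, c, XX#) ⊢ (s1, ε, XXX#)
All input consumed in state s1 with stack XXX#.

XXX#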